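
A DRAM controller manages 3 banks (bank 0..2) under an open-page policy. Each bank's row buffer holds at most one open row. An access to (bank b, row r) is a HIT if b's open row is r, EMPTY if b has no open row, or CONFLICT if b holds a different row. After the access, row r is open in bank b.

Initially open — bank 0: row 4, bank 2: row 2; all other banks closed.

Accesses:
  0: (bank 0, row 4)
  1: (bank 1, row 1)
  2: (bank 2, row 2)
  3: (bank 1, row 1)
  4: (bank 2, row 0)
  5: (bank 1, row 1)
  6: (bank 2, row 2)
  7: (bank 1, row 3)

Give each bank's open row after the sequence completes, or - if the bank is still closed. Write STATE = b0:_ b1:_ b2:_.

#0 (0,4) H  (was 4)
#1 (1,1) E
#2 (2,2) H  (was 2)
#3 (1,1) H  (was 1)
#4 (2,0) C  (was 2)
#5 (1,1) H  (was 1)
#6 (2,2) C  (was 0)
#7 (1,3) C  (was 1)

STATE = b0:4 b1:3 b2:2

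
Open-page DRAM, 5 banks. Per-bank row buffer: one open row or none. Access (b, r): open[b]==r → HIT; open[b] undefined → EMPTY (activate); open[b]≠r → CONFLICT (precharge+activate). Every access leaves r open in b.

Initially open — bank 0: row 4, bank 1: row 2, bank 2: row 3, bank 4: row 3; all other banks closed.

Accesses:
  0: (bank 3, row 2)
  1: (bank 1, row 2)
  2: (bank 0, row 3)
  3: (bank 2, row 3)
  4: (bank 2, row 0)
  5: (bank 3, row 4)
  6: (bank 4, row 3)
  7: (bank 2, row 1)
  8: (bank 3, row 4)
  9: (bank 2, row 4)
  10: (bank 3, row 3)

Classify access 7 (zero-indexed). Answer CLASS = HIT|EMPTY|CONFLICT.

CLASS = CONFLICT

#0 (3,2) E
#1 (1,2) H  (was 2)
#2 (0,3) C  (was 4)
#3 (2,3) H  (was 3)
#4 (2,0) C  (was 3)
#5 (3,4) C  (was 2)
#6 (4,3) H  (was 3)
#7 (2,1) C  (was 0)
#8 (3,4) H  (was 4)
#9 (2,4) C  (was 1)
#10 (3,3) C  (was 4)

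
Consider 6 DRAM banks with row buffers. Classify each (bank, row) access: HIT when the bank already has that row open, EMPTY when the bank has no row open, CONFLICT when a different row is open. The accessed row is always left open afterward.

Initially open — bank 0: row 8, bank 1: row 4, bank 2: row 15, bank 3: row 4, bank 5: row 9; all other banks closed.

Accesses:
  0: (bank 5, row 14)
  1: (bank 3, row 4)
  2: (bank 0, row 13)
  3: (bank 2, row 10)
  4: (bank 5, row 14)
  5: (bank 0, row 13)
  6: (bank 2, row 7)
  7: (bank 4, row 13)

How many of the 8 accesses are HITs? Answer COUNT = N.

COUNT = 3

0: bank 5 row 14 — prev 9 → CONFLICT
1: bank 3 row 4 — prev 4 → HIT
2: bank 0 row 13 — prev 8 → CONFLICT
3: bank 2 row 10 — prev 15 → CONFLICT
4: bank 5 row 14 — prev 14 → HIT
5: bank 0 row 13 — prev 13 → HIT
6: bank 2 row 7 — prev 10 → CONFLICT
7: bank 4 row 13 — prev None → EMPTY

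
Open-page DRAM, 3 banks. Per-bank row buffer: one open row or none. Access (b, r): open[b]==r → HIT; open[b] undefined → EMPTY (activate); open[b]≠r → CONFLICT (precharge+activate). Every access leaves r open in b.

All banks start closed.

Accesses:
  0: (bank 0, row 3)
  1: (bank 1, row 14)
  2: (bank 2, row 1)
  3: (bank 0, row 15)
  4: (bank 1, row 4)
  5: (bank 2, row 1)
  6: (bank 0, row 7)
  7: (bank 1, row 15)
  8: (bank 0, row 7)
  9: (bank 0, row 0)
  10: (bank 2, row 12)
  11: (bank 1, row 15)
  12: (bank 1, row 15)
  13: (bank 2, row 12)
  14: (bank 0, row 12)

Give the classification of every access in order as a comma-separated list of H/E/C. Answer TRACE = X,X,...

TRACE = E,E,E,C,C,H,C,C,H,C,C,H,H,H,C

  [0] b0 r3: no row ⇒ E
  [1] b1 r14: no row ⇒ E
  [2] b2 r1: no row ⇒ E
  [3] b0 r15: had r3 ⇒ C
  [4] b1 r4: had r14 ⇒ C
  [5] b2 r1: had r1 ⇒ H
  [6] b0 r7: had r15 ⇒ C
  [7] b1 r15: had r4 ⇒ C
  [8] b0 r7: had r7 ⇒ H
  [9] b0 r0: had r7 ⇒ C
  [10] b2 r12: had r1 ⇒ C
  [11] b1 r15: had r15 ⇒ H
  [12] b1 r15: had r15 ⇒ H
  [13] b2 r12: had r12 ⇒ H
  [14] b0 r12: had r0 ⇒ C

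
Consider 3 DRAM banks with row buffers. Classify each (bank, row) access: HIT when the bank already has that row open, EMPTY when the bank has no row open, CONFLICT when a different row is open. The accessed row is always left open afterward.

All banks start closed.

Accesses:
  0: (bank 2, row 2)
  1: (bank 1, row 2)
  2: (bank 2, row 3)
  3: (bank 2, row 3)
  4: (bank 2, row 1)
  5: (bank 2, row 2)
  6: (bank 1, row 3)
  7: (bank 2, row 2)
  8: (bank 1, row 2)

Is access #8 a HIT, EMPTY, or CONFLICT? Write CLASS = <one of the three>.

CLASS = CONFLICT

  [0] b2 r2: no row ⇒ E
  [1] b1 r2: no row ⇒ E
  [2] b2 r3: had r2 ⇒ C
  [3] b2 r3: had r3 ⇒ H
  [4] b2 r1: had r3 ⇒ C
  [5] b2 r2: had r1 ⇒ C
  [6] b1 r3: had r2 ⇒ C
  [7] b2 r2: had r2 ⇒ H
  [8] b1 r2: had r3 ⇒ C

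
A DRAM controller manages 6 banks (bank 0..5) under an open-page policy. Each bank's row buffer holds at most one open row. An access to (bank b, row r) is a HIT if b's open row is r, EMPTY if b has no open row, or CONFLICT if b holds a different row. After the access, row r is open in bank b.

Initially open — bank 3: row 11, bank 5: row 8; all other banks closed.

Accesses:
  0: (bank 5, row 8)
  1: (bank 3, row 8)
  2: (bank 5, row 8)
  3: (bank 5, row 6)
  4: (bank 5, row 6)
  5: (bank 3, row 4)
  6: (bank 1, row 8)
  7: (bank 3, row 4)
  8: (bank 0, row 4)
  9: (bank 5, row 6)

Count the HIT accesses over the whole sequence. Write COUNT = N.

0: bank 5 row 8 — prev 8 → HIT
1: bank 3 row 8 — prev 11 → CONFLICT
2: bank 5 row 8 — prev 8 → HIT
3: bank 5 row 6 — prev 8 → CONFLICT
4: bank 5 row 6 — prev 6 → HIT
5: bank 3 row 4 — prev 8 → CONFLICT
6: bank 1 row 8 — prev None → EMPTY
7: bank 3 row 4 — prev 4 → HIT
8: bank 0 row 4 — prev None → EMPTY
9: bank 5 row 6 — prev 6 → HIT

COUNT = 5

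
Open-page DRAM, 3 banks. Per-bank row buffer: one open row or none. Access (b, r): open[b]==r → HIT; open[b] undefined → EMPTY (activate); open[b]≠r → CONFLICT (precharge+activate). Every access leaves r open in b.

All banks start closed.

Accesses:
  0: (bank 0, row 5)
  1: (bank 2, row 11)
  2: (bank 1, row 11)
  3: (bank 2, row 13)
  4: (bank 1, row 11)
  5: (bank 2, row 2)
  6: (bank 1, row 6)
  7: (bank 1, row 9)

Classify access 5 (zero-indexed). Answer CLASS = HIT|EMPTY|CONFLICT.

CLASS = CONFLICT

0: bank 0 row 5 — prev None → EMPTY
1: bank 2 row 11 — prev None → EMPTY
2: bank 1 row 11 — prev None → EMPTY
3: bank 2 row 13 — prev 11 → CONFLICT
4: bank 1 row 11 — prev 11 → HIT
5: bank 2 row 2 — prev 13 → CONFLICT
6: bank 1 row 6 — prev 11 → CONFLICT
7: bank 1 row 9 — prev 6 → CONFLICT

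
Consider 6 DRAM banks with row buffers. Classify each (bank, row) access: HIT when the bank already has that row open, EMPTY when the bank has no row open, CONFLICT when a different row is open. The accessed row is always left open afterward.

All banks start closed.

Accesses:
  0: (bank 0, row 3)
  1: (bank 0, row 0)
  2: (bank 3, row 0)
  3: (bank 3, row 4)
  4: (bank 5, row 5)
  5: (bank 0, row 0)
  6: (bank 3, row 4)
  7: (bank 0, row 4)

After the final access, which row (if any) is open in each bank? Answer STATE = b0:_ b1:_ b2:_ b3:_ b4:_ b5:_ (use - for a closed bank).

  [0] b0 r3: no row ⇒ E
  [1] b0 r0: had r3 ⇒ C
  [2] b3 r0: no row ⇒ E
  [3] b3 r4: had r0 ⇒ C
  [4] b5 r5: no row ⇒ E
  [5] b0 r0: had r0 ⇒ H
  [6] b3 r4: had r4 ⇒ H
  [7] b0 r4: had r0 ⇒ C

STATE = b0:4 b1:- b2:- b3:4 b4:- b5:5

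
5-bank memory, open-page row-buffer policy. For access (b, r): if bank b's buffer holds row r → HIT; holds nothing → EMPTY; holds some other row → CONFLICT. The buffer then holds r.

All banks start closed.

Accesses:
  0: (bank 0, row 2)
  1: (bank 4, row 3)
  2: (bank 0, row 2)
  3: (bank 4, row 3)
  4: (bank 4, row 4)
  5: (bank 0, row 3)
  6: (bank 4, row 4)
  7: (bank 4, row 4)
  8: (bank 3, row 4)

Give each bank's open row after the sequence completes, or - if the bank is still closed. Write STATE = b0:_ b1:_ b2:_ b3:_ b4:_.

STATE = b0:3 b1:- b2:- b3:4 b4:4

#0 (0,2) E
#1 (4,3) E
#2 (0,2) H  (was 2)
#3 (4,3) H  (was 3)
#4 (4,4) C  (was 3)
#5 (0,3) C  (was 2)
#6 (4,4) H  (was 4)
#7 (4,4) H  (was 4)
#8 (3,4) E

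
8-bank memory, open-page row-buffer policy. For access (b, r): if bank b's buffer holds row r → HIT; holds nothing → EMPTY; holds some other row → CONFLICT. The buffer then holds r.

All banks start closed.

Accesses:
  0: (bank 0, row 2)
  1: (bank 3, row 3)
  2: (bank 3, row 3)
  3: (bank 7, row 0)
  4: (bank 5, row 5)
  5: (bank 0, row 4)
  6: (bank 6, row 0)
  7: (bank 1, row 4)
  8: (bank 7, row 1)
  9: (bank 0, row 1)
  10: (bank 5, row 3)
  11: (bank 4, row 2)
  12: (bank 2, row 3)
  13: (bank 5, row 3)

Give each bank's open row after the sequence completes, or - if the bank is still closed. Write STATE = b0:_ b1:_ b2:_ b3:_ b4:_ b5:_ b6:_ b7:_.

step 0: bank0 None->2 [EMPTY]
step 1: bank3 None->3 [EMPTY]
step 2: bank3 3->3 [HIT]
step 3: bank7 None->0 [EMPTY]
step 4: bank5 None->5 [EMPTY]
step 5: bank0 2->4 [CONFLICT]
step 6: bank6 None->0 [EMPTY]
step 7: bank1 None->4 [EMPTY]
step 8: bank7 0->1 [CONFLICT]
step 9: bank0 4->1 [CONFLICT]
step 10: bank5 5->3 [CONFLICT]
step 11: bank4 None->2 [EMPTY]
step 12: bank2 None->3 [EMPTY]
step 13: bank5 3->3 [HIT]

STATE = b0:1 b1:4 b2:3 b3:3 b4:2 b5:3 b6:0 b7:1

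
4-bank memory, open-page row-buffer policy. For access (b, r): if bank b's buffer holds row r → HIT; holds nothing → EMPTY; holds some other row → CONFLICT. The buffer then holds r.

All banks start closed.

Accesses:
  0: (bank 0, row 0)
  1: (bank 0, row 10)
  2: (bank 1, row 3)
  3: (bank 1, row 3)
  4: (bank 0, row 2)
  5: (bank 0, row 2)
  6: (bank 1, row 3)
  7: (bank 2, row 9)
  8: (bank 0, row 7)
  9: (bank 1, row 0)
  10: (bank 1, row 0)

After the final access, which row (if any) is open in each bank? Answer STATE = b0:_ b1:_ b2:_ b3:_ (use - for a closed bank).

STATE = b0:7 b1:0 b2:9 b3:-

step 0: bank0 None->0 [EMPTY]
step 1: bank0 0->10 [CONFLICT]
step 2: bank1 None->3 [EMPTY]
step 3: bank1 3->3 [HIT]
step 4: bank0 10->2 [CONFLICT]
step 5: bank0 2->2 [HIT]
step 6: bank1 3->3 [HIT]
step 7: bank2 None->9 [EMPTY]
step 8: bank0 2->7 [CONFLICT]
step 9: bank1 3->0 [CONFLICT]
step 10: bank1 0->0 [HIT]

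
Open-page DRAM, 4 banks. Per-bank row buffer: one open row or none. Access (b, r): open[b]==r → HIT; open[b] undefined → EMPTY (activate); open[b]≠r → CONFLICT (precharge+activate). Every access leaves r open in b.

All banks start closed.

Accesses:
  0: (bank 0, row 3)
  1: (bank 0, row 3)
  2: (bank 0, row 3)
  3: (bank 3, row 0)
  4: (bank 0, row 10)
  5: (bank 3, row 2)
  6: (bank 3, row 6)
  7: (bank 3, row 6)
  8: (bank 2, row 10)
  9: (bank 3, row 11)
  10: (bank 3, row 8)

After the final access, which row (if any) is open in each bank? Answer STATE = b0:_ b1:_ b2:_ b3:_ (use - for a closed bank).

STATE = b0:10 b1:- b2:10 b3:8

  [0] b0 r3: no row ⇒ E
  [1] b0 r3: had r3 ⇒ H
  [2] b0 r3: had r3 ⇒ H
  [3] b3 r0: no row ⇒ E
  [4] b0 r10: had r3 ⇒ C
  [5] b3 r2: had r0 ⇒ C
  [6] b3 r6: had r2 ⇒ C
  [7] b3 r6: had r6 ⇒ H
  [8] b2 r10: no row ⇒ E
  [9] b3 r11: had r6 ⇒ C
  [10] b3 r8: had r11 ⇒ C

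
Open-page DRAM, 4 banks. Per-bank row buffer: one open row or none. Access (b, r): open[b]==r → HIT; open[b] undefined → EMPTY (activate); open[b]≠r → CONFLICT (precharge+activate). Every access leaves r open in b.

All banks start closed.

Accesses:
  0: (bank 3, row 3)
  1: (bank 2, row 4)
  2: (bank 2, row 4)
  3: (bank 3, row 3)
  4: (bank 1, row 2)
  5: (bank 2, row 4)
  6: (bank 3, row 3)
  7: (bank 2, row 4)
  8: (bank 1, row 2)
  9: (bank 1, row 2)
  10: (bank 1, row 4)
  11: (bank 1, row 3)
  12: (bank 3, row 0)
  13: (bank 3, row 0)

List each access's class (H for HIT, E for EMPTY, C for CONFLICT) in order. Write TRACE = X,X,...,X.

TRACE = E,E,H,H,E,H,H,H,H,H,C,C,C,H

0: bank 3 row 3 — prev None → EMPTY
1: bank 2 row 4 — prev None → EMPTY
2: bank 2 row 4 — prev 4 → HIT
3: bank 3 row 3 — prev 3 → HIT
4: bank 1 row 2 — prev None → EMPTY
5: bank 2 row 4 — prev 4 → HIT
6: bank 3 row 3 — prev 3 → HIT
7: bank 2 row 4 — prev 4 → HIT
8: bank 1 row 2 — prev 2 → HIT
9: bank 1 row 2 — prev 2 → HIT
10: bank 1 row 4 — prev 2 → CONFLICT
11: bank 1 row 3 — prev 4 → CONFLICT
12: bank 3 row 0 — prev 3 → CONFLICT
13: bank 3 row 0 — prev 0 → HIT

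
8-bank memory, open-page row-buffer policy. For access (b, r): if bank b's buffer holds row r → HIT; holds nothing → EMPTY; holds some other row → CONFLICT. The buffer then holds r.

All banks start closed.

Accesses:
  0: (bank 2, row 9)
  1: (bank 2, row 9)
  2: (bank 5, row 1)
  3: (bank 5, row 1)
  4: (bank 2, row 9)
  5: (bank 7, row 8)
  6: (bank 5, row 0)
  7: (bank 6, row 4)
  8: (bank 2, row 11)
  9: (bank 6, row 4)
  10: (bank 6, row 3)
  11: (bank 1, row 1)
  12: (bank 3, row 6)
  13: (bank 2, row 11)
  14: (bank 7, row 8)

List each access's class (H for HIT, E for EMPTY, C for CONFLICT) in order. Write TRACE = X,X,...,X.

TRACE = E,H,E,H,H,E,C,E,C,H,C,E,E,H,H

  [0] b2 r9: no row ⇒ E
  [1] b2 r9: had r9 ⇒ H
  [2] b5 r1: no row ⇒ E
  [3] b5 r1: had r1 ⇒ H
  [4] b2 r9: had r9 ⇒ H
  [5] b7 r8: no row ⇒ E
  [6] b5 r0: had r1 ⇒ C
  [7] b6 r4: no row ⇒ E
  [8] b2 r11: had r9 ⇒ C
  [9] b6 r4: had r4 ⇒ H
  [10] b6 r3: had r4 ⇒ C
  [11] b1 r1: no row ⇒ E
  [12] b3 r6: no row ⇒ E
  [13] b2 r11: had r11 ⇒ H
  [14] b7 r8: had r8 ⇒ H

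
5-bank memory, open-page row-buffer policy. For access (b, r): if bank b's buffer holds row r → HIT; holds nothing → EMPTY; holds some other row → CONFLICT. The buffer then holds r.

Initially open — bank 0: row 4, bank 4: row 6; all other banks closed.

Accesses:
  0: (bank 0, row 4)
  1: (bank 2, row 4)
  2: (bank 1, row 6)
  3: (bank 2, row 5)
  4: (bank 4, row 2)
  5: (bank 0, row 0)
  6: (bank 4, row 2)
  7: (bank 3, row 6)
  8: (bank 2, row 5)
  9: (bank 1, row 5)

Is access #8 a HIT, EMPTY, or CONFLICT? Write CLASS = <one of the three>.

CLASS = HIT

step 0: bank0 4->4 [HIT]
step 1: bank2 None->4 [EMPTY]
step 2: bank1 None->6 [EMPTY]
step 3: bank2 4->5 [CONFLICT]
step 4: bank4 6->2 [CONFLICT]
step 5: bank0 4->0 [CONFLICT]
step 6: bank4 2->2 [HIT]
step 7: bank3 None->6 [EMPTY]
step 8: bank2 5->5 [HIT]
step 9: bank1 6->5 [CONFLICT]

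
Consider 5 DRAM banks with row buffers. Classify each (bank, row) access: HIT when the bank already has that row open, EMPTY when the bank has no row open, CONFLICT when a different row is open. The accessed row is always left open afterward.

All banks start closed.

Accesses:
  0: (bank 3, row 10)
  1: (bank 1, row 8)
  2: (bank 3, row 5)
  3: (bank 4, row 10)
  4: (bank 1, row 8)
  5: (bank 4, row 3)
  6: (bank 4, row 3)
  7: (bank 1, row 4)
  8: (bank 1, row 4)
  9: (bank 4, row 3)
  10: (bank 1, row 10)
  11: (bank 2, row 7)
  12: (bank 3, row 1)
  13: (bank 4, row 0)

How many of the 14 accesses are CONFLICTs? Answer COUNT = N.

COUNT = 6

step 0: bank3 None->10 [EMPTY]
step 1: bank1 None->8 [EMPTY]
step 2: bank3 10->5 [CONFLICT]
step 3: bank4 None->10 [EMPTY]
step 4: bank1 8->8 [HIT]
step 5: bank4 10->3 [CONFLICT]
step 6: bank4 3->3 [HIT]
step 7: bank1 8->4 [CONFLICT]
step 8: bank1 4->4 [HIT]
step 9: bank4 3->3 [HIT]
step 10: bank1 4->10 [CONFLICT]
step 11: bank2 None->7 [EMPTY]
step 12: bank3 5->1 [CONFLICT]
step 13: bank4 3->0 [CONFLICT]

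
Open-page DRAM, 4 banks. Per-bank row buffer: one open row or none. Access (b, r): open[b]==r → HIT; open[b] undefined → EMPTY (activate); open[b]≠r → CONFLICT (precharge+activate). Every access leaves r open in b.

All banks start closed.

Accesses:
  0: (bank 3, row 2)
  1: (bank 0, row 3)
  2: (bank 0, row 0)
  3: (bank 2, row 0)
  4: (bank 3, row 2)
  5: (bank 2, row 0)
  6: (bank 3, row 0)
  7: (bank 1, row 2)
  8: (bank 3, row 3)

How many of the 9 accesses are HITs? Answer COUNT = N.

COUNT = 2

0: bank 3 row 2 — prev None → EMPTY
1: bank 0 row 3 — prev None → EMPTY
2: bank 0 row 0 — prev 3 → CONFLICT
3: bank 2 row 0 — prev None → EMPTY
4: bank 3 row 2 — prev 2 → HIT
5: bank 2 row 0 — prev 0 → HIT
6: bank 3 row 0 — prev 2 → CONFLICT
7: bank 1 row 2 — prev None → EMPTY
8: bank 3 row 3 — prev 0 → CONFLICT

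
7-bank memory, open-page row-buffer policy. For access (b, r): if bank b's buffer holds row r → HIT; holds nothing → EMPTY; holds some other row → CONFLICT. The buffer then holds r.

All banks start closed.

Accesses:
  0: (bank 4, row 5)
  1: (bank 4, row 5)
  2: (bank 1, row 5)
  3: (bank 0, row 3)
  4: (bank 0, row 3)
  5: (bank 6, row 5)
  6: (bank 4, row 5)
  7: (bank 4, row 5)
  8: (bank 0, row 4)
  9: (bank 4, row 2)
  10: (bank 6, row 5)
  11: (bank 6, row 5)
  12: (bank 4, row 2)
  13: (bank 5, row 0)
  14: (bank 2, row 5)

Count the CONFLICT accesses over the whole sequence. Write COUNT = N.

COUNT = 2

  [0] b4 r5: no row ⇒ E
  [1] b4 r5: had r5 ⇒ H
  [2] b1 r5: no row ⇒ E
  [3] b0 r3: no row ⇒ E
  [4] b0 r3: had r3 ⇒ H
  [5] b6 r5: no row ⇒ E
  [6] b4 r5: had r5 ⇒ H
  [7] b4 r5: had r5 ⇒ H
  [8] b0 r4: had r3 ⇒ C
  [9] b4 r2: had r5 ⇒ C
  [10] b6 r5: had r5 ⇒ H
  [11] b6 r5: had r5 ⇒ H
  [12] b4 r2: had r2 ⇒ H
  [13] b5 r0: no row ⇒ E
  [14] b2 r5: no row ⇒ E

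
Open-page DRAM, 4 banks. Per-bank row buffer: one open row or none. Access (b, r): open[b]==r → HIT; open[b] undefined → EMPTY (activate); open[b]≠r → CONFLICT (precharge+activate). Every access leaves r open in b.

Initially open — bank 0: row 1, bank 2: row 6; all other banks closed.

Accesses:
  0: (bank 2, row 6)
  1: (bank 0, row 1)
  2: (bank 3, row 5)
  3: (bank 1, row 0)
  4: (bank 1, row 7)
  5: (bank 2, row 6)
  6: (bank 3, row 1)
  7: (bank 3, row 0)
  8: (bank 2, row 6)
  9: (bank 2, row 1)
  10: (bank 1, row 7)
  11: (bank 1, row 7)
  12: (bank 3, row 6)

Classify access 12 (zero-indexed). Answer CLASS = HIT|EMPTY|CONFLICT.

  [0] b2 r6: had r6 ⇒ H
  [1] b0 r1: had r1 ⇒ H
  [2] b3 r5: no row ⇒ E
  [3] b1 r0: no row ⇒ E
  [4] b1 r7: had r0 ⇒ C
  [5] b2 r6: had r6 ⇒ H
  [6] b3 r1: had r5 ⇒ C
  [7] b3 r0: had r1 ⇒ C
  [8] b2 r6: had r6 ⇒ H
  [9] b2 r1: had r6 ⇒ C
  [10] b1 r7: had r7 ⇒ H
  [11] b1 r7: had r7 ⇒ H
  [12] b3 r6: had r0 ⇒ C

CLASS = CONFLICT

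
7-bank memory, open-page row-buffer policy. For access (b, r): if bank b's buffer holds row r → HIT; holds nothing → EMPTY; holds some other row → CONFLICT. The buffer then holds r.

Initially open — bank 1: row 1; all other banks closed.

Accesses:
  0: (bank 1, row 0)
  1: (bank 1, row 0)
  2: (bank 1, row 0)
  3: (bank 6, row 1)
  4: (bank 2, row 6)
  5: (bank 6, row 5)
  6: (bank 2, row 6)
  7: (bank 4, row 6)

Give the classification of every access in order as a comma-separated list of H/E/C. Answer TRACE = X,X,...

TRACE = C,H,H,E,E,C,H,E

0: bank 1 row 0 — prev 1 → CONFLICT
1: bank 1 row 0 — prev 0 → HIT
2: bank 1 row 0 — prev 0 → HIT
3: bank 6 row 1 — prev None → EMPTY
4: bank 2 row 6 — prev None → EMPTY
5: bank 6 row 5 — prev 1 → CONFLICT
6: bank 2 row 6 — prev 6 → HIT
7: bank 4 row 6 — prev None → EMPTY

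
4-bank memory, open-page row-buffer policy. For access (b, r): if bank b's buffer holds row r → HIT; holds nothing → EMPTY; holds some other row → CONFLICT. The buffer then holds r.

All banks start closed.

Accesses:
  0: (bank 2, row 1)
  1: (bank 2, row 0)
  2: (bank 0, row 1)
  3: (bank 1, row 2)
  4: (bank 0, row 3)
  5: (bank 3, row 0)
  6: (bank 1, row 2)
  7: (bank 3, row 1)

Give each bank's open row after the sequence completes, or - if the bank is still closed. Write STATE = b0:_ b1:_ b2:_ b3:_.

STATE = b0:3 b1:2 b2:0 b3:1

step 0: bank2 None->1 [EMPTY]
step 1: bank2 1->0 [CONFLICT]
step 2: bank0 None->1 [EMPTY]
step 3: bank1 None->2 [EMPTY]
step 4: bank0 1->3 [CONFLICT]
step 5: bank3 None->0 [EMPTY]
step 6: bank1 2->2 [HIT]
step 7: bank3 0->1 [CONFLICT]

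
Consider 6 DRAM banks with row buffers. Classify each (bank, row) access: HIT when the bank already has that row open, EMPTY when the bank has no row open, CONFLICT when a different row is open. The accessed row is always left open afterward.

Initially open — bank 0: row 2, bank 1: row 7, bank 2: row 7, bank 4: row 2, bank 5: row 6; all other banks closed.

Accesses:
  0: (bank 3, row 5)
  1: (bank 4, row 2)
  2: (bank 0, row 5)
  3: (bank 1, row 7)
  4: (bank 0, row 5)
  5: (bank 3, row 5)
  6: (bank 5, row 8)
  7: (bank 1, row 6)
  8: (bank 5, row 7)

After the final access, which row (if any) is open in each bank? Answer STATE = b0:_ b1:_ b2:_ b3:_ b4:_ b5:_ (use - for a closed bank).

0: bank 3 row 5 — prev None → EMPTY
1: bank 4 row 2 — prev 2 → HIT
2: bank 0 row 5 — prev 2 → CONFLICT
3: bank 1 row 7 — prev 7 → HIT
4: bank 0 row 5 — prev 5 → HIT
5: bank 3 row 5 — prev 5 → HIT
6: bank 5 row 8 — prev 6 → CONFLICT
7: bank 1 row 6 — prev 7 → CONFLICT
8: bank 5 row 7 — prev 8 → CONFLICT

STATE = b0:5 b1:6 b2:7 b3:5 b4:2 b5:7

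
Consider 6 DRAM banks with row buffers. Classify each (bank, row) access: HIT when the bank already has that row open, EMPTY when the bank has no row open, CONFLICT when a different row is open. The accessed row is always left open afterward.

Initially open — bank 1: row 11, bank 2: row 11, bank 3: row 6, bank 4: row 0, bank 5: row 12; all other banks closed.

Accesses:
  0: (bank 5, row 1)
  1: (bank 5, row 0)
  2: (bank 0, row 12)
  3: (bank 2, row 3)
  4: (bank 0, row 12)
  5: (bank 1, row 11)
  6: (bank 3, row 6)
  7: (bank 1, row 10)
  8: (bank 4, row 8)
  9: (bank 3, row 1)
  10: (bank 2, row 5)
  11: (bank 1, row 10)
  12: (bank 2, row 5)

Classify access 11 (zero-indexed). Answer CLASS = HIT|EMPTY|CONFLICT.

#0 (5,1) C  (was 12)
#1 (5,0) C  (was 1)
#2 (0,12) E
#3 (2,3) C  (was 11)
#4 (0,12) H  (was 12)
#5 (1,11) H  (was 11)
#6 (3,6) H  (was 6)
#7 (1,10) C  (was 11)
#8 (4,8) C  (was 0)
#9 (3,1) C  (was 6)
#10 (2,5) C  (was 3)
#11 (1,10) H  (was 10)
#12 (2,5) H  (was 5)

CLASS = HIT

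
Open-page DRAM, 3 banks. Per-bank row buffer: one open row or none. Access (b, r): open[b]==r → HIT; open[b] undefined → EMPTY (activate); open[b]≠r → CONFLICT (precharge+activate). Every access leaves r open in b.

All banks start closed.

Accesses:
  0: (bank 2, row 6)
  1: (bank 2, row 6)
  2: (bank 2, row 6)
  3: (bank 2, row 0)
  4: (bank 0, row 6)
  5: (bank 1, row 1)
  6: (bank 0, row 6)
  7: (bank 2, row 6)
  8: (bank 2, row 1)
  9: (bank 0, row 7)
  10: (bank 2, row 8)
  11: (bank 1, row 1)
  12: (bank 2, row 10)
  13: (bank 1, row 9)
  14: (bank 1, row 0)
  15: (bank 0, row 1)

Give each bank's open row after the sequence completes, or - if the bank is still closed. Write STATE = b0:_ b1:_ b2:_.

  [0] b2 r6: no row ⇒ E
  [1] b2 r6: had r6 ⇒ H
  [2] b2 r6: had r6 ⇒ H
  [3] b2 r0: had r6 ⇒ C
  [4] b0 r6: no row ⇒ E
  [5] b1 r1: no row ⇒ E
  [6] b0 r6: had r6 ⇒ H
  [7] b2 r6: had r0 ⇒ C
  [8] b2 r1: had r6 ⇒ C
  [9] b0 r7: had r6 ⇒ C
  [10] b2 r8: had r1 ⇒ C
  [11] b1 r1: had r1 ⇒ H
  [12] b2 r10: had r8 ⇒ C
  [13] b1 r9: had r1 ⇒ C
  [14] b1 r0: had r9 ⇒ C
  [15] b0 r1: had r7 ⇒ C

STATE = b0:1 b1:0 b2:10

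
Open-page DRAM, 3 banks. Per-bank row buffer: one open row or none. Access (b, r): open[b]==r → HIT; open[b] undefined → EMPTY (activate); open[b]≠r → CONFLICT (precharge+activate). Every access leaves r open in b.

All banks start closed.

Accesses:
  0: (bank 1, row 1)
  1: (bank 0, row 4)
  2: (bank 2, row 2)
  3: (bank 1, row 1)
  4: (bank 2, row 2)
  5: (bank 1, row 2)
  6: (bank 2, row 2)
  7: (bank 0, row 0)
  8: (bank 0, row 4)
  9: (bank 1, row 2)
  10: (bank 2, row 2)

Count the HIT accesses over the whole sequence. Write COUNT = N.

COUNT = 5

0: bank 1 row 1 — prev None → EMPTY
1: bank 0 row 4 — prev None → EMPTY
2: bank 2 row 2 — prev None → EMPTY
3: bank 1 row 1 — prev 1 → HIT
4: bank 2 row 2 — prev 2 → HIT
5: bank 1 row 2 — prev 1 → CONFLICT
6: bank 2 row 2 — prev 2 → HIT
7: bank 0 row 0 — prev 4 → CONFLICT
8: bank 0 row 4 — prev 0 → CONFLICT
9: bank 1 row 2 — prev 2 → HIT
10: bank 2 row 2 — prev 2 → HIT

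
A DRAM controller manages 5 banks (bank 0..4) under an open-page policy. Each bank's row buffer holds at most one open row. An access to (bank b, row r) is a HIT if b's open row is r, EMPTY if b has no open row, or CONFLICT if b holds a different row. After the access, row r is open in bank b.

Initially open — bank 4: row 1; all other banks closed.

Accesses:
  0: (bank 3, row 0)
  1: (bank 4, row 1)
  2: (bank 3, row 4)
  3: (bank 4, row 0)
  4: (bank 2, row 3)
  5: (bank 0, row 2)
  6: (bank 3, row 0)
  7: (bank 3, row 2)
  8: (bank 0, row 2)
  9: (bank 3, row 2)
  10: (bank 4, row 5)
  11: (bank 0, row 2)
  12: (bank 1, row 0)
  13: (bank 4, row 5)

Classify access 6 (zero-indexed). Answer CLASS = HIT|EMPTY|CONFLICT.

0: bank 3 row 0 — prev None → EMPTY
1: bank 4 row 1 — prev 1 → HIT
2: bank 3 row 4 — prev 0 → CONFLICT
3: bank 4 row 0 — prev 1 → CONFLICT
4: bank 2 row 3 — prev None → EMPTY
5: bank 0 row 2 — prev None → EMPTY
6: bank 3 row 0 — prev 4 → CONFLICT
7: bank 3 row 2 — prev 0 → CONFLICT
8: bank 0 row 2 — prev 2 → HIT
9: bank 3 row 2 — prev 2 → HIT
10: bank 4 row 5 — prev 0 → CONFLICT
11: bank 0 row 2 — prev 2 → HIT
12: bank 1 row 0 — prev None → EMPTY
13: bank 4 row 5 — prev 5 → HIT

CLASS = CONFLICT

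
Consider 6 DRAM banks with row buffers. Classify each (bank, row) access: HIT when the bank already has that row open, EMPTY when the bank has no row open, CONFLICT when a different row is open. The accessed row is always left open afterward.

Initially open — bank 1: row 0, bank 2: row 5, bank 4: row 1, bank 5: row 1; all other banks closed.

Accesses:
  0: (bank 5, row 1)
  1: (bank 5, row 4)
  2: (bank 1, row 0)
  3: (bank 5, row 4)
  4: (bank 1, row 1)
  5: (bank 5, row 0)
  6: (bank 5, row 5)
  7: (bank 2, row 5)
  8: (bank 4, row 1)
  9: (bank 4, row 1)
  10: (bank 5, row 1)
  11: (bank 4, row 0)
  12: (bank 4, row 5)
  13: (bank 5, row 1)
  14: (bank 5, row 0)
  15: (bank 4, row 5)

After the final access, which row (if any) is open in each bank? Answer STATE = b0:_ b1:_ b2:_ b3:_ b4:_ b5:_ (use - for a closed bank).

STATE = b0:- b1:1 b2:5 b3:- b4:5 b5:0

step 0: bank5 1->1 [HIT]
step 1: bank5 1->4 [CONFLICT]
step 2: bank1 0->0 [HIT]
step 3: bank5 4->4 [HIT]
step 4: bank1 0->1 [CONFLICT]
step 5: bank5 4->0 [CONFLICT]
step 6: bank5 0->5 [CONFLICT]
step 7: bank2 5->5 [HIT]
step 8: bank4 1->1 [HIT]
step 9: bank4 1->1 [HIT]
step 10: bank5 5->1 [CONFLICT]
step 11: bank4 1->0 [CONFLICT]
step 12: bank4 0->5 [CONFLICT]
step 13: bank5 1->1 [HIT]
step 14: bank5 1->0 [CONFLICT]
step 15: bank4 5->5 [HIT]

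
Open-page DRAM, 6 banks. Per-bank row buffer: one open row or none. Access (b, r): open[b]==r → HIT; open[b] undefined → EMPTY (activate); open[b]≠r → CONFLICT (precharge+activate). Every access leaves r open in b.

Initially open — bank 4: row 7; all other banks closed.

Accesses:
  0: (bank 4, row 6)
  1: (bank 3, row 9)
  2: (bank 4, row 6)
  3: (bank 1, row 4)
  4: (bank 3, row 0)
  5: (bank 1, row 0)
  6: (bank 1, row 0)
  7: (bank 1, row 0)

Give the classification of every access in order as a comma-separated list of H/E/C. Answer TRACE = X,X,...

step 0: bank4 7->6 [CONFLICT]
step 1: bank3 None->9 [EMPTY]
step 2: bank4 6->6 [HIT]
step 3: bank1 None->4 [EMPTY]
step 4: bank3 9->0 [CONFLICT]
step 5: bank1 4->0 [CONFLICT]
step 6: bank1 0->0 [HIT]
step 7: bank1 0->0 [HIT]

TRACE = C,E,H,E,C,C,H,H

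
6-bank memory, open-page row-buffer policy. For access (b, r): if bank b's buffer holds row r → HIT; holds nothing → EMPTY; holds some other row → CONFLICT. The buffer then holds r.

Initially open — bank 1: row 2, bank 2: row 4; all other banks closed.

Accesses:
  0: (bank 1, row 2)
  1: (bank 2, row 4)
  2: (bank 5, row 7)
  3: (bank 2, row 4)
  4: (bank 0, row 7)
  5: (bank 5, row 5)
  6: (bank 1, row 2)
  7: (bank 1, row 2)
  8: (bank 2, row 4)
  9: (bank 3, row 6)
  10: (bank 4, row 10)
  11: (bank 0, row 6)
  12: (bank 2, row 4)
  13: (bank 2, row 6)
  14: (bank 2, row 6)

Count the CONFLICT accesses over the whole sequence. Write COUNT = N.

step 0: bank1 2->2 [HIT]
step 1: bank2 4->4 [HIT]
step 2: bank5 None->7 [EMPTY]
step 3: bank2 4->4 [HIT]
step 4: bank0 None->7 [EMPTY]
step 5: bank5 7->5 [CONFLICT]
step 6: bank1 2->2 [HIT]
step 7: bank1 2->2 [HIT]
step 8: bank2 4->4 [HIT]
step 9: bank3 None->6 [EMPTY]
step 10: bank4 None->10 [EMPTY]
step 11: bank0 7->6 [CONFLICT]
step 12: bank2 4->4 [HIT]
step 13: bank2 4->6 [CONFLICT]
step 14: bank2 6->6 [HIT]

COUNT = 3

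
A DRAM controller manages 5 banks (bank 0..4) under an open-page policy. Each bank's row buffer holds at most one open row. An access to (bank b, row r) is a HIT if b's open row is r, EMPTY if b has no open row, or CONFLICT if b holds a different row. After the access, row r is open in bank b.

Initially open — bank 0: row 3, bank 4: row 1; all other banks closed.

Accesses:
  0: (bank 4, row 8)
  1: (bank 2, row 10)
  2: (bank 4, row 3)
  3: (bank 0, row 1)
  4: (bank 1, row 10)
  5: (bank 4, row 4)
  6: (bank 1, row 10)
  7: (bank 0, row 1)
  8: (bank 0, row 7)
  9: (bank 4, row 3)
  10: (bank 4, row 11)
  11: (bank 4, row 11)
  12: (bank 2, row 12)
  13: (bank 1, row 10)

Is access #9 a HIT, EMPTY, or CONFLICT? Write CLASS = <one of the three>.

CLASS = CONFLICT

  [0] b4 r8: had r1 ⇒ C
  [1] b2 r10: no row ⇒ E
  [2] b4 r3: had r8 ⇒ C
  [3] b0 r1: had r3 ⇒ C
  [4] b1 r10: no row ⇒ E
  [5] b4 r4: had r3 ⇒ C
  [6] b1 r10: had r10 ⇒ H
  [7] b0 r1: had r1 ⇒ H
  [8] b0 r7: had r1 ⇒ C
  [9] b4 r3: had r4 ⇒ C
  [10] b4 r11: had r3 ⇒ C
  [11] b4 r11: had r11 ⇒ H
  [12] b2 r12: had r10 ⇒ C
  [13] b1 r10: had r10 ⇒ H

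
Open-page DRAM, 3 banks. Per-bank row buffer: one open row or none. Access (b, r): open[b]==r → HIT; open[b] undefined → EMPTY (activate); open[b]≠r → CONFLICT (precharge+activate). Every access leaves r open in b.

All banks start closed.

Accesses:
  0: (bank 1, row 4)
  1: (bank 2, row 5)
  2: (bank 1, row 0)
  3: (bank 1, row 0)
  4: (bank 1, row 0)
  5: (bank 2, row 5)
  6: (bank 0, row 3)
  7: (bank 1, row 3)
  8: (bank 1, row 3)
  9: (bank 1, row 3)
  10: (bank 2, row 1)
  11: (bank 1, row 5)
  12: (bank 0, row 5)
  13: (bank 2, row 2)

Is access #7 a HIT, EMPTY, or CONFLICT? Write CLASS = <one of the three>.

CLASS = CONFLICT

0: bank 1 row 4 — prev None → EMPTY
1: bank 2 row 5 — prev None → EMPTY
2: bank 1 row 0 — prev 4 → CONFLICT
3: bank 1 row 0 — prev 0 → HIT
4: bank 1 row 0 — prev 0 → HIT
5: bank 2 row 5 — prev 5 → HIT
6: bank 0 row 3 — prev None → EMPTY
7: bank 1 row 3 — prev 0 → CONFLICT
8: bank 1 row 3 — prev 3 → HIT
9: bank 1 row 3 — prev 3 → HIT
10: bank 2 row 1 — prev 5 → CONFLICT
11: bank 1 row 5 — prev 3 → CONFLICT
12: bank 0 row 5 — prev 3 → CONFLICT
13: bank 2 row 2 — prev 1 → CONFLICT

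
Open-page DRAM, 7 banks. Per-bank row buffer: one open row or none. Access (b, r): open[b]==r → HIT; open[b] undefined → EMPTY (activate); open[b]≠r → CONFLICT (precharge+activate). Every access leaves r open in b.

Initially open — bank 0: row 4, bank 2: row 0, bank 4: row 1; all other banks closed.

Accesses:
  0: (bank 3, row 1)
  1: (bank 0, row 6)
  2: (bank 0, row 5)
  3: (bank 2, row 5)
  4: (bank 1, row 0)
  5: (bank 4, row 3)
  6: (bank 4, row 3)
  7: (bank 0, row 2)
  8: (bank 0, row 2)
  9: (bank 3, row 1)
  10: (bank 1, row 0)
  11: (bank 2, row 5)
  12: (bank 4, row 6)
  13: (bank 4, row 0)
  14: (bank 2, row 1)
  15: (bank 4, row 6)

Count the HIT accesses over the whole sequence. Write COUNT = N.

COUNT = 5

step 0: bank3 None->1 [EMPTY]
step 1: bank0 4->6 [CONFLICT]
step 2: bank0 6->5 [CONFLICT]
step 3: bank2 0->5 [CONFLICT]
step 4: bank1 None->0 [EMPTY]
step 5: bank4 1->3 [CONFLICT]
step 6: bank4 3->3 [HIT]
step 7: bank0 5->2 [CONFLICT]
step 8: bank0 2->2 [HIT]
step 9: bank3 1->1 [HIT]
step 10: bank1 0->0 [HIT]
step 11: bank2 5->5 [HIT]
step 12: bank4 3->6 [CONFLICT]
step 13: bank4 6->0 [CONFLICT]
step 14: bank2 5->1 [CONFLICT]
step 15: bank4 0->6 [CONFLICT]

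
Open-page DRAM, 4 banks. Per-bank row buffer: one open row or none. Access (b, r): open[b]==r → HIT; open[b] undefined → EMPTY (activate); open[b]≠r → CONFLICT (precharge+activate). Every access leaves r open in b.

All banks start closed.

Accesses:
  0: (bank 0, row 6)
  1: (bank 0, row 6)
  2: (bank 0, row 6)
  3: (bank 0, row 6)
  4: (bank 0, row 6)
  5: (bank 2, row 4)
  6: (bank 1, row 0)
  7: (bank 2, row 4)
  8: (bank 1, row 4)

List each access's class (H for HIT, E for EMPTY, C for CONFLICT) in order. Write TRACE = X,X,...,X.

0: bank 0 row 6 — prev None → EMPTY
1: bank 0 row 6 — prev 6 → HIT
2: bank 0 row 6 — prev 6 → HIT
3: bank 0 row 6 — prev 6 → HIT
4: bank 0 row 6 — prev 6 → HIT
5: bank 2 row 4 — prev None → EMPTY
6: bank 1 row 0 — prev None → EMPTY
7: bank 2 row 4 — prev 4 → HIT
8: bank 1 row 4 — prev 0 → CONFLICT

TRACE = E,H,H,H,H,E,E,H,C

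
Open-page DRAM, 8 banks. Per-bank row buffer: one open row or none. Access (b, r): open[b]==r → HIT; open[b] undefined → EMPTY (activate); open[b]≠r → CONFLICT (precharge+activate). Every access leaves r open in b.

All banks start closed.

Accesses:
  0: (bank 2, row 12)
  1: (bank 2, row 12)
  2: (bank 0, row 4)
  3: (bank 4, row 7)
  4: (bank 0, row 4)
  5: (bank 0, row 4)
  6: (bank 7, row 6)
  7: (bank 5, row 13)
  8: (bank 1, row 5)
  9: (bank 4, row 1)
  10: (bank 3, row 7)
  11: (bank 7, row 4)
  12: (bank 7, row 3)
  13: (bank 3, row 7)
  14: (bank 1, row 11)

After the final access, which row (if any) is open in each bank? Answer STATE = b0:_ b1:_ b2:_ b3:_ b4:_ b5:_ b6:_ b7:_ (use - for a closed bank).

STATE = b0:4 b1:11 b2:12 b3:7 b4:1 b5:13 b6:- b7:3

0: bank 2 row 12 — prev None → EMPTY
1: bank 2 row 12 — prev 12 → HIT
2: bank 0 row 4 — prev None → EMPTY
3: bank 4 row 7 — prev None → EMPTY
4: bank 0 row 4 — prev 4 → HIT
5: bank 0 row 4 — prev 4 → HIT
6: bank 7 row 6 — prev None → EMPTY
7: bank 5 row 13 — prev None → EMPTY
8: bank 1 row 5 — prev None → EMPTY
9: bank 4 row 1 — prev 7 → CONFLICT
10: bank 3 row 7 — prev None → EMPTY
11: bank 7 row 4 — prev 6 → CONFLICT
12: bank 7 row 3 — prev 4 → CONFLICT
13: bank 3 row 7 — prev 7 → HIT
14: bank 1 row 11 — prev 5 → CONFLICT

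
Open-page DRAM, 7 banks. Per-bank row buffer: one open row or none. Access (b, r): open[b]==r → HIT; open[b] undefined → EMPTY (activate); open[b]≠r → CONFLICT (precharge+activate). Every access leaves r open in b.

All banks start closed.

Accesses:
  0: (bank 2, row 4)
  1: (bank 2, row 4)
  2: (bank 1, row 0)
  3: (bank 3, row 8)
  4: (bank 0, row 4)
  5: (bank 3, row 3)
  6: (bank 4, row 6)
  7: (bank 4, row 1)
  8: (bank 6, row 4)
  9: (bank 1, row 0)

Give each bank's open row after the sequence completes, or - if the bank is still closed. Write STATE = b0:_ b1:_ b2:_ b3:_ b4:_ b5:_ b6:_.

step 0: bank2 None->4 [EMPTY]
step 1: bank2 4->4 [HIT]
step 2: bank1 None->0 [EMPTY]
step 3: bank3 None->8 [EMPTY]
step 4: bank0 None->4 [EMPTY]
step 5: bank3 8->3 [CONFLICT]
step 6: bank4 None->6 [EMPTY]
step 7: bank4 6->1 [CONFLICT]
step 8: bank6 None->4 [EMPTY]
step 9: bank1 0->0 [HIT]

STATE = b0:4 b1:0 b2:4 b3:3 b4:1 b5:- b6:4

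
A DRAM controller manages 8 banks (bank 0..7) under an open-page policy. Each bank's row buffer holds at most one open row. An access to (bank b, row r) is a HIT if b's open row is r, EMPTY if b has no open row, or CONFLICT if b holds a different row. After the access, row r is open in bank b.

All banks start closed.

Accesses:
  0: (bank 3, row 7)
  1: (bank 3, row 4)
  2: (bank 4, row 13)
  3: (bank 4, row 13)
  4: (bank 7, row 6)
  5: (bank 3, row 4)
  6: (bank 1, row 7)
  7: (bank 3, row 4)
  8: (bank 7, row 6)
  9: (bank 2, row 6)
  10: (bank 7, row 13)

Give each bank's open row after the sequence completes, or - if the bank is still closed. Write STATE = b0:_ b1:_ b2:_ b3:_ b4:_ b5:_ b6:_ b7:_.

STATE = b0:- b1:7 b2:6 b3:4 b4:13 b5:- b6:- b7:13

  [0] b3 r7: no row ⇒ E
  [1] b3 r4: had r7 ⇒ C
  [2] b4 r13: no row ⇒ E
  [3] b4 r13: had r13 ⇒ H
  [4] b7 r6: no row ⇒ E
  [5] b3 r4: had r4 ⇒ H
  [6] b1 r7: no row ⇒ E
  [7] b3 r4: had r4 ⇒ H
  [8] b7 r6: had r6 ⇒ H
  [9] b2 r6: no row ⇒ E
  [10] b7 r13: had r6 ⇒ C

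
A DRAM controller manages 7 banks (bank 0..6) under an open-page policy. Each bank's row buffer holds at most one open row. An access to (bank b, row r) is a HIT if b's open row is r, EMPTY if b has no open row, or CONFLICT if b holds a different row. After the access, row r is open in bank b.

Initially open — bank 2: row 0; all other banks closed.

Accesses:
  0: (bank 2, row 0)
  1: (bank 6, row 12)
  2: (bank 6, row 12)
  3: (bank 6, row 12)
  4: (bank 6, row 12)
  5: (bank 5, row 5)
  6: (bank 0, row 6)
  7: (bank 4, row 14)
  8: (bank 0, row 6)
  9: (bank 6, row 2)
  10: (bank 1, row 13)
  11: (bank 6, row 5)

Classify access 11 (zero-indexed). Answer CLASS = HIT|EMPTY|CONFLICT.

step 0: bank2 0->0 [HIT]
step 1: bank6 None->12 [EMPTY]
step 2: bank6 12->12 [HIT]
step 3: bank6 12->12 [HIT]
step 4: bank6 12->12 [HIT]
step 5: bank5 None->5 [EMPTY]
step 6: bank0 None->6 [EMPTY]
step 7: bank4 None->14 [EMPTY]
step 8: bank0 6->6 [HIT]
step 9: bank6 12->2 [CONFLICT]
step 10: bank1 None->13 [EMPTY]
step 11: bank6 2->5 [CONFLICT]

CLASS = CONFLICT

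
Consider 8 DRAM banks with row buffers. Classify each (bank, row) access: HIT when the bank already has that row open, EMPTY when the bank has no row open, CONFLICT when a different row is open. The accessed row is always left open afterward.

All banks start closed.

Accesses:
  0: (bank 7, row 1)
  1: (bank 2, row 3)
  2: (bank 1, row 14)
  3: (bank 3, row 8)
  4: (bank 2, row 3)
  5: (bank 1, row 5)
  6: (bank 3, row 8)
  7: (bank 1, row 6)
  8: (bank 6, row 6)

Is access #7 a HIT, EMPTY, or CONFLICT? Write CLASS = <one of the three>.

CLASS = CONFLICT

0: bank 7 row 1 — prev None → EMPTY
1: bank 2 row 3 — prev None → EMPTY
2: bank 1 row 14 — prev None → EMPTY
3: bank 3 row 8 — prev None → EMPTY
4: bank 2 row 3 — prev 3 → HIT
5: bank 1 row 5 — prev 14 → CONFLICT
6: bank 3 row 8 — prev 8 → HIT
7: bank 1 row 6 — prev 5 → CONFLICT
8: bank 6 row 6 — prev None → EMPTY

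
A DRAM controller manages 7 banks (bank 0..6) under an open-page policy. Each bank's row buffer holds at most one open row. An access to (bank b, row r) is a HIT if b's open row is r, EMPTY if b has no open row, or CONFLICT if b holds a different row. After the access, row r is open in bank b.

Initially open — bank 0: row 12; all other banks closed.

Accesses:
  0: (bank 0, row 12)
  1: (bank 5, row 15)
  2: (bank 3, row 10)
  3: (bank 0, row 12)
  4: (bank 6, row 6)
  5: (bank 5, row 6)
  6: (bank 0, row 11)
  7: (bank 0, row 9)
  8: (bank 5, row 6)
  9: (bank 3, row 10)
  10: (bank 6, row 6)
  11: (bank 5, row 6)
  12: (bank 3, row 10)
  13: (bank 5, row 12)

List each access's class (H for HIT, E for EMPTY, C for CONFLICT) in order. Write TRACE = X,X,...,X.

TRACE = H,E,E,H,E,C,C,C,H,H,H,H,H,C

step 0: bank0 12->12 [HIT]
step 1: bank5 None->15 [EMPTY]
step 2: bank3 None->10 [EMPTY]
step 3: bank0 12->12 [HIT]
step 4: bank6 None->6 [EMPTY]
step 5: bank5 15->6 [CONFLICT]
step 6: bank0 12->11 [CONFLICT]
step 7: bank0 11->9 [CONFLICT]
step 8: bank5 6->6 [HIT]
step 9: bank3 10->10 [HIT]
step 10: bank6 6->6 [HIT]
step 11: bank5 6->6 [HIT]
step 12: bank3 10->10 [HIT]
step 13: bank5 6->12 [CONFLICT]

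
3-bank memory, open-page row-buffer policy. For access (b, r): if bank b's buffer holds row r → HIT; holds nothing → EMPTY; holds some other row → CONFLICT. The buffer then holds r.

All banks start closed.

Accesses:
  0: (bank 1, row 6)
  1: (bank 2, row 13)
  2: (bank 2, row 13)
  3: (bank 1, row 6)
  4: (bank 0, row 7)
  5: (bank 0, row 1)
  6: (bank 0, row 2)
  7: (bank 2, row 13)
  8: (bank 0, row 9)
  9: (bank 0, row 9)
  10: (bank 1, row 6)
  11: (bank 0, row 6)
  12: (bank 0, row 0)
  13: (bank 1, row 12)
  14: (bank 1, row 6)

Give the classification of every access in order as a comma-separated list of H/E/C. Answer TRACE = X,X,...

TRACE = E,E,H,H,E,C,C,H,C,H,H,C,C,C,C

  [0] b1 r6: no row ⇒ E
  [1] b2 r13: no row ⇒ E
  [2] b2 r13: had r13 ⇒ H
  [3] b1 r6: had r6 ⇒ H
  [4] b0 r7: no row ⇒ E
  [5] b0 r1: had r7 ⇒ C
  [6] b0 r2: had r1 ⇒ C
  [7] b2 r13: had r13 ⇒ H
  [8] b0 r9: had r2 ⇒ C
  [9] b0 r9: had r9 ⇒ H
  [10] b1 r6: had r6 ⇒ H
  [11] b0 r6: had r9 ⇒ C
  [12] b0 r0: had r6 ⇒ C
  [13] b1 r12: had r6 ⇒ C
  [14] b1 r6: had r12 ⇒ C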